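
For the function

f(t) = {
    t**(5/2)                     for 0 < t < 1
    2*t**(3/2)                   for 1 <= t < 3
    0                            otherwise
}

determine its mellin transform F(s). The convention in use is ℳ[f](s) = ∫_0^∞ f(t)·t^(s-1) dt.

peel off the shared t-power: t**(3/2) on [0, 1); 2*sqrt(t) on [1, 3)
breakpoints 1: one integral from each of the 2 segments
between 0 and 1 the integrand is t**(5/2)·t^(s-1)
on [1, 3): add ∫ 2*t**(3/2)·t^(s-1) dt

2*(2*3**(s + 3/2)*(2*s + 5) - 2*s - 7)/((2*s + 3)*(2*s + 5))
  Re(s) > -5/2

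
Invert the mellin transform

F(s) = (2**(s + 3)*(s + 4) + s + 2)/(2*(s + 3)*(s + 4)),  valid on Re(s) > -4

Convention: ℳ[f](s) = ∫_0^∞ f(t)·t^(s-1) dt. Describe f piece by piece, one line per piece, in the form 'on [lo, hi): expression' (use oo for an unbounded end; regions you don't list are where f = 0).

on [0, 1): t**4
on [1, 2): t**3/2

the shared t-power comes off first: t**2 on [0, 1); t/2 on [1, 2)
strip the shared t-power: t on [0, 1); 1/2 on [1, 2)
summing 2 kernel integrals split by 1 yields ℳ[f](s)
segment 0 to 1 holds t**4; add its integral
segment 1 to 2 holds t**3/2; add its integral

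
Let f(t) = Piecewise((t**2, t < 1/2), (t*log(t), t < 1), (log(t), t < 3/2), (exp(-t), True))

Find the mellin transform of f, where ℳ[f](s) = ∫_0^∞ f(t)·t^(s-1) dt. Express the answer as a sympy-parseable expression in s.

(4*2**s*s**2*(s + 2)*(s**2 + 2*s + 1)*uppergamma(s, 3/2) - 4*2**s*s**2*(s + 2) + 4*2**s*(s + 2)*(s**2 + 2*s + 1) + 3**s*s*(s + 2)*(-4*log(2) + 4*log(3))*(s**2 + 2*s + 1) - 4*3**s*(s + 2)*(s**2 + 2*s + 1) + s**3*(s + 2)*log(4) + s**2*(s + 2)*log(4) + 2*s**2*(s + 2) + s**2*(s**2 + 2*s + 1))/(4*2**s*s**2*(s + 2)*(s**2 + 2*s + 1))
  Re(s) > -2

f breaks at 1/2, 1, 3/2 into 4 integrals to sum
∫ t**2·t^(s-1) over [0, 1/2)
piece [1/2, 1): integrate t*log(t) against the kernel
over [1, 3/2), the kernel integral of log(t) enters the sum
on [3/2, ∞): add ∫ exp(-t)·t^(s-1) dt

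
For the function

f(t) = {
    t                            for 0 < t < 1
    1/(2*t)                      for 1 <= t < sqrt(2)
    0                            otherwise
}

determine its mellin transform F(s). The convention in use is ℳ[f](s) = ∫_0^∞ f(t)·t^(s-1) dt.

(2**(s/2 + 1/2)*(s + 1) + 2*s - 6)/(4*(s - 1)*(s + 1))
  Re(s) > -1

invert the shared t-power to get t**2 on [0, 1); 1/2 on [1, sqrt(2))
reversing the power substitution: t on [0, 1); 1/2 on [1, 2)
the 2 pieces separated at 1 each add one integral
for t in [0, 1): the term is ∫ t·t^(s-1)
over [1, sqrt(2)), the kernel integral of 1/(2*t) enters the sum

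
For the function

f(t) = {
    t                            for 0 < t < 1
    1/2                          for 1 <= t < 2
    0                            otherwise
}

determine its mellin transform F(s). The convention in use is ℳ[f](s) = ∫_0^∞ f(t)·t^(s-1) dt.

(2**s*(s + 1) + s - 1)/(2*s*(s + 1))
  Re(s) > -1

the 2 pieces separated at 1 each add one integral
∫ over [0, 1) of t·t^(s-1) joins the sum
piece [1, 2): integrate 1/2 against the kernel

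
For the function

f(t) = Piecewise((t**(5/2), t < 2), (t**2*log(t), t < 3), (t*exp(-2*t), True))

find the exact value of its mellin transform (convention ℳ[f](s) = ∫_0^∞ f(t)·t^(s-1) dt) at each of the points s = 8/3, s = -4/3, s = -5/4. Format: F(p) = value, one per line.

reversing the shared t-power: t**(3/2) on [0, 2); t*log(t) on [2, 3); exp(-2*t) on [3, ∞)
treat the 3 regions marked off by 2, 3 separately and sum
the [0, 2) slice contributes ∫ t**(5/2)·t^(s-1) dt
between 2 and 3 the integrand is t**2*log(t)·t^(s-1)
for t in [3, ∞): the term is ∫ t*exp(-2*t)·t^(s-1)

F(8/3) = -729*3**(2/3)/196 - 24*2**(2/3)*log(2)/7 + 2**(1/3)*uppergamma(11/3, 6)/16 + 36*2**(2/3)/49 + 192*2**(1/6)/31 + 243*3**(2/3)*log(3)/14
F(-4/3) = -9*3**(2/3)/4 + 2**(1/3)*uppergamma(-1/3, 6) + log(3**(3*3**(2/3)/2)/2**(3*2**(2/3)/2)) + 12*2**(1/6)/7 + 9*2**(2/3)/4
F(-5/4) = -16*3**(3/4)/9 + 2**(1/4)*uppergamma(-1/4, 6) + log(3**(4*3**(3/4)/3)/2**(4*2**(3/4)/3)) + 8*2**(1/4)/5 + 16*2**(3/4)/9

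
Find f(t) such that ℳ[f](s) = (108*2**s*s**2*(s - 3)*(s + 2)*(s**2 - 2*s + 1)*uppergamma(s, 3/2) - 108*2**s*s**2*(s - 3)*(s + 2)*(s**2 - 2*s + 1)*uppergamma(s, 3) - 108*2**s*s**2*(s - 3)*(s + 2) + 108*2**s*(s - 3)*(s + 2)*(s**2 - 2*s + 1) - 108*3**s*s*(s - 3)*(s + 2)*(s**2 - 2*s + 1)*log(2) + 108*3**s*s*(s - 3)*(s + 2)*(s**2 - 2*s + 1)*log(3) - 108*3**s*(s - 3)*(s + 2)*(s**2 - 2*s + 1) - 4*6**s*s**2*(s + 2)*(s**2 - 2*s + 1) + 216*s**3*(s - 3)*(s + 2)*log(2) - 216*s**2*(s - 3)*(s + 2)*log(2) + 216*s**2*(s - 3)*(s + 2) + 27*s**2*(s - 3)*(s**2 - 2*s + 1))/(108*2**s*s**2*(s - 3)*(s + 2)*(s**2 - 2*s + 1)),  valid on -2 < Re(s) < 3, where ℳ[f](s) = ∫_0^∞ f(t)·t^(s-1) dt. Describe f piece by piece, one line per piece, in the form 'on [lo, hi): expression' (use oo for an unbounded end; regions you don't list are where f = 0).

on [0, 1/2): t**2
on [1/2, 1): log(t)/t
on [1, 3/2): log(t)
on [3/2, 3): exp(-t)
on [3, oo): t**(-3)

cuts at 1/2, 1, 3/2, 3: linearity sums the 5 kernel integrals
segment 0 to 1/2 holds t**2; add its integral
for t in [1/2, 1): the term is ∫ log(t)/t·t^(s-1)
segment 1 to 3/2 holds log(t); add its integral
segment [3/2, 3) carries exp(-t); integrate it
∫ over [3, ∞) of t**(-3)·t^(s-1) joins the sum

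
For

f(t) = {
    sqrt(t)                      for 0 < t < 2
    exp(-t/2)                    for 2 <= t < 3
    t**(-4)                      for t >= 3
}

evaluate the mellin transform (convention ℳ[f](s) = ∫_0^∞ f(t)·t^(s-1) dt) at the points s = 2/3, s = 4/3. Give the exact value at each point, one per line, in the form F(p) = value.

treat the 3 regions marked off by 2, 3 separately and sum
piece [0, 2): integrate sqrt(t) against the kernel
between 2 and 3 the integrand is exp(-t/2)·t^(s-1)
the [3, ∞) slice contributes ∫ t**(-4)·t^(s-1) dt

F(2/3) = -2**(2/3)*uppergamma(2/3, 3/2) + 3**(2/3)/270 + 2**(2/3)*uppergamma(2/3, 1) + 12*2**(1/6)/7
F(4/3) = -2*2**(1/3)*uppergamma(4/3, 3/2) + 3**(1/3)/72 + 2*2**(1/3)*uppergamma(4/3, 1) + 12*2**(5/6)/11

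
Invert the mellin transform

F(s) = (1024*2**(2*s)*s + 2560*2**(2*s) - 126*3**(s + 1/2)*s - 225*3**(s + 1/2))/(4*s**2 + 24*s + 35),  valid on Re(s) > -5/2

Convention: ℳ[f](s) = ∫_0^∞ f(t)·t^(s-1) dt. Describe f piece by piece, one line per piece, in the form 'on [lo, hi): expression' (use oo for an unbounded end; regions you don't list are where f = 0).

split f at 3: ℳ[f](s) collects 2 kernel integrals
segment 0 to 3 holds 5*t**(5/2)/2; add its integral
piece [3, 4): integrate 2*t**(7/2) against the kernel

on [0, 3): 5*t**(5/2)/2
on [3, 4): 2*t**(7/2)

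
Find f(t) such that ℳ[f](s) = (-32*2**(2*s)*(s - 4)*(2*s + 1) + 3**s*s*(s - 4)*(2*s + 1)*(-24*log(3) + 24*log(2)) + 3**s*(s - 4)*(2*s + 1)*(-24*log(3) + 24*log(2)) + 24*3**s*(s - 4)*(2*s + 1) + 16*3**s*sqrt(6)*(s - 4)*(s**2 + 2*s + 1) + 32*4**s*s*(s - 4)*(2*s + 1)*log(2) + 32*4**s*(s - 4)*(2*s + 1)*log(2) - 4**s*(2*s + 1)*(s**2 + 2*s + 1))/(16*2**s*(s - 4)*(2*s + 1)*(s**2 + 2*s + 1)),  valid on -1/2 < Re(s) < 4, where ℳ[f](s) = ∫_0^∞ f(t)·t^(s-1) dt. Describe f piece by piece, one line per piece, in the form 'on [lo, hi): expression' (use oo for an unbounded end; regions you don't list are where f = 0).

f breaks at 3/2, 2 into 3 integrals to sum
over [0, 3/2), the kernel integral of sqrt(t) enters the sum
between 3/2 and 2 the integrand is t*log(t)·t^(s-1)
on [2, ∞): add ∫ t**(-4)·t^(s-1) dt

on [0, 3/2): sqrt(t)
on [3/2, 2): t*log(t)
on [2, oo): t**(-4)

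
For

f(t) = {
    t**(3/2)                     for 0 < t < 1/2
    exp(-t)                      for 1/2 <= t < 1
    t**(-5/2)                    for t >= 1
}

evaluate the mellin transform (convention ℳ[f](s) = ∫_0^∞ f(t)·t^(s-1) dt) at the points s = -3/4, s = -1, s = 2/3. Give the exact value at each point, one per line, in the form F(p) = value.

decompose at 1/2, 1; ℳ[f](s) sums the 3 pieces' integrals
segment 0 to 1/2 holds t**(3/2); add its integral
[1/2, 1) adds the kernel integral of exp(-t)
on [1, ∞): add ∫ t**(-5/2)·t^(s-1) dt

F(-3/4) = -uppergamma(-3/4, 1) + 4/13 + uppergamma(-3/4, 1/2) + 2*2**(1/4)/3
F(-1) = -expint(2, 1) + 2/7 + 2*expint(2, 1/2) + sqrt(2)
F(2/3) = -uppergamma(2/3, 1) + 3*2**(5/6)/52 + 6/11 + uppergamma(2/3, 1/2)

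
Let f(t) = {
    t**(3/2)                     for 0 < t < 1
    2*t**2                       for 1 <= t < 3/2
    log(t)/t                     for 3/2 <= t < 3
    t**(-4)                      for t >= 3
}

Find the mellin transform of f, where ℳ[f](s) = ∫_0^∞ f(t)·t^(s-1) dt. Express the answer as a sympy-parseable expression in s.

linearity at 1, 3/2, 3 turns ℳ[f](s) into 4 summed integrals
segment 0 to 1 holds t**(3/2); add its integral
on [1, 3/2) integrate f = 2*t**2 against the kernel
∫ over [3/2, 3) of log(t)/t·t^(s-1) joins the sum
over [3, ∞), the kernel integral of t**(-4) enters the sum

(324*2**s*(s - 4)*(s + 2)*(s**2 - 2*s + 1) - 324*2**s*(s - 4)*(2*s + 3)*(s**2 - 2*s + 1) - 108*3**s*s*(s - 4)*(s + 2)*(2*s + 3)*log(3) + 108*3**s*s*(s - 4)*(s + 2)*(2*s + 3)*log(2) - 108*3**s*(s - 4)*(s + 2)*(2*s + 3)*log(2) + 108*3**s*(s - 4)*(s + 2)*(2*s + 3) + 108*3**s*(s - 4)*(s + 2)*(2*s + 3)*log(3) + 729*3**s*(s - 4)*(2*s + 3)*(s**2 - 2*s + 1) + 54*6**s*s*(s - 4)*(s + 2)*(2*s + 3)*log(3) - 54*6**s*(s - 4)*(s + 2)*(2*s + 3)*log(3) - 54*6**s*(s - 4)*(s + 2)*(2*s + 3) - 2*6**s*(s + 2)*(2*s + 3)*(s**2 - 2*s + 1))/(162*2**s*(s - 4)*(s + 2)*(2*s + 3)*(s**2 - 2*s + 1))
  -3/2 < Re(s) < 4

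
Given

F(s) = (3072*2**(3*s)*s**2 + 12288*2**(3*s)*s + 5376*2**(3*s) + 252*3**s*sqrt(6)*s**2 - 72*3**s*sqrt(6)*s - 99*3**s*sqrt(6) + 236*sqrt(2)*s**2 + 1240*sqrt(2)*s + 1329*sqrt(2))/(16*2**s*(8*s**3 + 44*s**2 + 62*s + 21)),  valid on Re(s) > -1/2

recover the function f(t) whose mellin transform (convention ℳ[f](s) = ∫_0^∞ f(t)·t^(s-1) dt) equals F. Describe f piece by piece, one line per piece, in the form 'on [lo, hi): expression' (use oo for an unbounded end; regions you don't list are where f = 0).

integrate the 3 segments split at 1/2, 3/2, then add the results
on [0, 1/2) integrate f = 4*sqrt(t) against the kernel
on [1/2, 3/2) integrate f = 5*t**(7/2)/2 against the kernel
piece [3/2, 4): integrate 3*t**(3/2) against the kernel

on [0, 1/2): 4*sqrt(t)
on [1/2, 3/2): 5*t**(7/2)/2
on [3/2, 4): 3*t**(3/2)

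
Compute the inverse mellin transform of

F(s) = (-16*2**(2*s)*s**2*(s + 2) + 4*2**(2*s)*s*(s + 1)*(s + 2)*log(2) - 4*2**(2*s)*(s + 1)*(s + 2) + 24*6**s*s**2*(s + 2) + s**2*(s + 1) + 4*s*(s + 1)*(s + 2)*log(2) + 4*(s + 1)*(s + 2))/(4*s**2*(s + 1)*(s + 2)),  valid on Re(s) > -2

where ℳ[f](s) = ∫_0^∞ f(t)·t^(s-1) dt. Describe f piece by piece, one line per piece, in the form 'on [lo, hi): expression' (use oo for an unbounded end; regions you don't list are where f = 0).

undo the common scale on t: t**2 on [0, 1/2); log(t) on [1/2, 2); 2*t on [2, 3)
along the cuts 1, 4, ℳ[f](s) splits into 3 integrals
over [0, 1), the kernel integral of t**2/4 enters the sum
for t in [1, 4): the term is ∫ log(t/2)·t^(s-1)
on [4, 6): add ∫ t·t^(s-1) dt

on [0, 1): t**2/4
on [1, 4): log(t/2)
on [4, 6): t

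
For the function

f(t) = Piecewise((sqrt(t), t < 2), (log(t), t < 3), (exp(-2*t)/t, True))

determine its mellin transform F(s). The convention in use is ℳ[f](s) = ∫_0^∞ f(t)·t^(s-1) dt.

(-12**s*s**2*log(4) + 2*12**s*sqrt(2)*s**2 - 12**s*s*log(2) + 2*12**s*s + 12**s + 2*18**s*s**2*log(3) - 2*18**s*s + 18**s*s*log(3) - 18**s + 4*3**s*s**3*uppergamma(s - 1, 6) + 2*3**s*s**2*uppergamma(s - 1, 6))/(6**s*s**2*(2*s + 1))
  Re(s) > -1/2

back out the shared t-power: t**(3/2) on [0, 2); t*log(t) on [2, 3); exp(-2*t) on [3, ∞)
along the cuts 2, 3, ℳ[f](s) splits into 3 integrals
on [0, 2) integrate f = sqrt(t) against the kernel
between 2 and 3 the integrand is log(t)·t^(s-1)
on [3, ∞): add ∫ exp(-2*t)/t·t^(s-1) dt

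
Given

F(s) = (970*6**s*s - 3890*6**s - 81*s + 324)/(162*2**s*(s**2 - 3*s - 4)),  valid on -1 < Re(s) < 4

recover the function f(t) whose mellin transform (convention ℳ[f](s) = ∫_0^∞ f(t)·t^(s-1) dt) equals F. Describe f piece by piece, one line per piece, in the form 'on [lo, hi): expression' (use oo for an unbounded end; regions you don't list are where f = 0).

along the cuts 1/2, 3, ℳ[f](s) splits into 3 integrals
∫ over [0, 1/2) of t·t^(s-1) joins the sum
∫ over [1/2, 3) of 2*t·t^(s-1) joins the sum
the [3, ∞) slice contributes ∫ t**(-4)·t^(s-1) dt

on [0, 1/2): t
on [1/2, 3): 2*t
on [3, oo): t**(-4)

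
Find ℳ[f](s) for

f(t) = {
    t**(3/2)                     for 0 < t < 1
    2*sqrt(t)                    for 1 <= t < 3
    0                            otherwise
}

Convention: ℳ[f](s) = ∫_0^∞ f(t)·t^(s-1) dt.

breakpoints 1: one integral from each of the 2 segments
[0, 1) adds the kernel integral of t**(3/2)
∫ 2*sqrt(t)·t^(s-1) over [1, 3)

(4*sqrt(3)*3**s*(2*s + 3) - 4*s - 10)/((2*s + 1)*(2*s + 3))
  Re(s) > -3/2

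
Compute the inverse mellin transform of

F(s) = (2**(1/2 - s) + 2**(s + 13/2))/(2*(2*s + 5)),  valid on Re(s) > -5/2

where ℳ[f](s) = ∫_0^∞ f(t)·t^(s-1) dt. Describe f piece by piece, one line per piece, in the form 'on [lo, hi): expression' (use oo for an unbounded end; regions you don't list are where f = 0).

f breaks at 1/2 into 2 integrals to sum
segment [0, 1/2) carries 6*t**(5/2); integrate it
segment 1/2 to 2 holds 4*t**(5/2); add its integral

on [0, 1/2): 6*t**(5/2)
on [1/2, 2): 4*t**(5/2)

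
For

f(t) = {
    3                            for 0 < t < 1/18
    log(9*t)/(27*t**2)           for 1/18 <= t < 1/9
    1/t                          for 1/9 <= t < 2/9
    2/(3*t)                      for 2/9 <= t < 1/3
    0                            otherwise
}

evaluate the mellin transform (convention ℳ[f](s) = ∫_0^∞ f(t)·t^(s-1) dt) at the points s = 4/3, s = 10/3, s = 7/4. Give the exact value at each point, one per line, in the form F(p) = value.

invert the common scale on t to get 3 on [0, 1/6); log(3*t)/(3*t**2) on [1/6, 1/3); 3/t on [1/3, 2/3); …
undo the shared t-power: 3*t on [0, 1/6); log(3*t)/(3*t) on [1/6, 1/3); 3 on [1/3, 2/3); …
undo the common scale on t: t on [0, 1/2); log(t)/t on [1/2, 1); 3 on [1, 2); …
slice at 1/18, 1/9, 2/9, transform all 4 pieces, and sum them
between 0 and 1/18 the integrand is 3·t^(s-1)
segment [1/18, 1/9) carries log(9*t)/(27*t**2); integrate it
on [1/9, 2/9): add ∫ 1/t·t^(s-1) dt
the [2/9, 1/3) slice contributes ∫ 2/(3*t)·t^(s-1) dt

F(4/3) = 12**(1/3)*(-30*2**(1/3) - 8*log(2) + 8*2**(2/3) + 13 + 16*6**(1/3))/48
F(10/3) = 12**(1/3)*(-690*2**(1/3) + 140*log(2) + 119 + 640*2**(2/3) + 2880*6**(1/3))/544320
F(7/4) = 2**(1/4)*sqrt(3)*(-210*2**(3/4) - 84*log(2) + 28*sqrt(2) + 28*6**(3/4) + 339)/567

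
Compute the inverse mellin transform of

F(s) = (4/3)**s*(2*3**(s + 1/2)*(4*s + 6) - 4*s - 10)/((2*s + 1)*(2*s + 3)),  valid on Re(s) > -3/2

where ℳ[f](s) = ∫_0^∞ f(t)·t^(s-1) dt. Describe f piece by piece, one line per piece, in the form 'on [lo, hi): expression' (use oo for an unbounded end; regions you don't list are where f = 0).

on [0, 4/3): 3*sqrt(3)*t**(3/2)/8
on [4/3, 4): sqrt(3)*sqrt(t)

peel off the common scale on t: 3*sqrt(6)*t**(3/2)/4 on [0, 2/3); sqrt(6)*sqrt(t) on [2/3, 2)
peel off the common scale on t: t**(3/2) on [0, 1); 2*sqrt(t) on [1, 3)
breakpoints 4/3: one integral from each of the 2 segments
piece [0, 4/3): integrate 3*sqrt(3)*t**(3/2)/8 against the kernel
for t in [4/3, 4): the term is ∫ sqrt(3)*sqrt(t)·t^(s-1)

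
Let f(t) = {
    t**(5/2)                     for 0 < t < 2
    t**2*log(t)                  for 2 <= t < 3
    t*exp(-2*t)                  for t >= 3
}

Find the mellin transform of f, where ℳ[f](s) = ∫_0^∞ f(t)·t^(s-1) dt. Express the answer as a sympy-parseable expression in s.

reversing the shared t-power: t**(3/2) on [0, 2); t*log(t) on [2, 3); exp(-2*t) on [3, ∞)
the 3 pieces separated at 2, 3 each add one integral
the [0, 2) slice contributes ∫ t**(5/2)·t^(s-1) dt
on [2, 3): add ∫ t**2*log(t)·t^(s-1) dt
on [3, ∞): add ∫ t*exp(-2*t)·t^(s-1) dt

(-8*12**s*(s + 1)*(2*s + 5)*log(2) - 8*12**s*(2*s + 5)*log(2) + 8*12**s*(2*s + 5) + 16*12**s*sqrt(2)*(2*s + (s + 1)**2 + 3) + 18*18**s*(s + 1)*(2*s + 5)*log(3) - 18*18**s*(2*s + 5) + 18*18**s*(2*s + 5)*log(3) + 3**s*(2*s + 5)*(2*s + (s + 1)**2 + 3)*uppergamma(s + 1, 6))/(2*6**s*(2*s + 5)*(2*s + (s + 1)**2 + 3))
  Re(s) > -5/2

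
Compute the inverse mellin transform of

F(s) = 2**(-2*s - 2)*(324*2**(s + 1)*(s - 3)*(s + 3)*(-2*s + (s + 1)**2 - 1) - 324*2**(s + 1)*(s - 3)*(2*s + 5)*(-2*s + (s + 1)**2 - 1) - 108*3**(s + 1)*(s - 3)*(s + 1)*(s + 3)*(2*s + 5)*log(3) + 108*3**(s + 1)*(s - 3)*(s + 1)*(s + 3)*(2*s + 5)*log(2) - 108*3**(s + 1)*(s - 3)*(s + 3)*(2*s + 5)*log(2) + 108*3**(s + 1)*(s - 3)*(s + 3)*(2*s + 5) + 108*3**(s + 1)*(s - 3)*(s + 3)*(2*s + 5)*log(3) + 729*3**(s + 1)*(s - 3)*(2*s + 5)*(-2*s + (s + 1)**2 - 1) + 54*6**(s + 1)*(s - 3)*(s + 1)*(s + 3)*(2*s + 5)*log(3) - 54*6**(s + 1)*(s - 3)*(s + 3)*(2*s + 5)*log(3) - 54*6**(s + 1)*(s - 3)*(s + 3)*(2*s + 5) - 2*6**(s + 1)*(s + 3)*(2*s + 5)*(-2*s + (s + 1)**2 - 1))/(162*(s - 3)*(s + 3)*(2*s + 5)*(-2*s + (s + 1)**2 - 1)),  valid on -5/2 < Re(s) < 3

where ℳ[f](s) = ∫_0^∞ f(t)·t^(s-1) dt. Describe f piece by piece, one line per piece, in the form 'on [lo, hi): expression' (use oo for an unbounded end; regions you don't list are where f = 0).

peel off the shared t-power: 2*sqrt(2)*t**(3/2) on [0, 1/2); 8*t**2 on [1/2, 3/4); log(2*t)/(2*t) on [3/4, 3/2); …
invert the common scale on t to get t**(3/2) on [0, 1); 2*t**2 on [1, 3/2); log(t)/t on [3/2, 3); …
decompose at 1/2, 3/4, 3/2; ℳ[f](s) sums the 4 pieces' integrals
between 0 and 1/2 the integrand is 2*sqrt(2)*t**(5/2)·t^(s-1)
on [1/2, 3/4) integrate f = 8*t**3 against the kernel
piece [3/4, 3/2): integrate log(2*t)/2 against the kernel
piece [3/2, ∞): integrate 1/(16*t**3) against the kernel

on [0, 1/2): 2*sqrt(2)*t**(5/2)
on [1/2, 3/4): 8*t**3
on [3/4, 3/2): log(2*t)/2
on [3/2, oo): 1/(16*t**3)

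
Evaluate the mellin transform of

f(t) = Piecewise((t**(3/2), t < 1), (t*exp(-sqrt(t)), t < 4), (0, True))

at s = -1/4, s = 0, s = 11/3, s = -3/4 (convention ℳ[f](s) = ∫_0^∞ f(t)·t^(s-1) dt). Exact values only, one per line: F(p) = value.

the power substitution comes off first: t**3 on [0, 1); t**2*exp(-t) on [1, 2)
invert the shared t-power to get t on [0, 1); exp(-t) on [1, 2)
the 2 pieces separated at 1 each add one integral
∫ t**(3/2)·t^(s-1) over [0, 1)
[1, 4) adds the kernel integral of t*exp(-sqrt(t))

F(-1/4) = -2*sqrt(2)*exp(-2) - sqrt(pi)*erfc(sqrt(2)) + sqrt(pi)*erfc(1) + 2*exp(-1) + 4/5
F(0) = -6*exp(-2) + 2/3 + 4*exp(-1)
F(11/3) = -2*uppergamma(28/3, 2) + 6/31 + 2*uppergamma(28/3, 1)
F(-3/4) = -2*sqrt(pi)*erfc(sqrt(2)) + 2*sqrt(pi)*erfc(1) + 4/3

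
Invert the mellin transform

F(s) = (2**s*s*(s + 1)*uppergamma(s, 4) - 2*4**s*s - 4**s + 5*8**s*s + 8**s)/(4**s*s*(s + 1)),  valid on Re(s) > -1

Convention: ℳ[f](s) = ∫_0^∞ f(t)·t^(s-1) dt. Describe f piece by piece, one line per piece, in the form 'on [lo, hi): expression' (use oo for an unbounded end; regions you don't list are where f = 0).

summing 3 kernel integrals split by 1, 2 yields ℳ[f](s)
for t in [0, 1): the term is ∫ t·t^(s-1)
[1, 2) adds the kernel integral of (2*t + 1)
over [2, ∞), the kernel integral of exp(-2*t) enters the sum

on [0, 1): t
on [1, 2): 2*t + 1
on [2, oo): exp(-2*t)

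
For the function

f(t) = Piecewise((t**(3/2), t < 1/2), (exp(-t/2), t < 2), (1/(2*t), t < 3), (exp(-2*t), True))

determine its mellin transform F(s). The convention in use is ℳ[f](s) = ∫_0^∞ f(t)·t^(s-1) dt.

summing 4 kernel integrals split by 1/2, 2, 3 yields ℳ[f](s)
segment [0, 1/2) carries t**(3/2); integrate it
between 1/2 and 2 the integrand is exp(-t/2)·t^(s-1)
∫ 1/(2*t)·t^(s-1) over [2, 3)
over [3, ∞), the kernel integral of exp(-2*t) enters the sum

(12*24**s*(s - 1)*(2*s + 3)*uppergamma(s, 1/4) - 12*24**s*(s - 1)*(2*s + 3)*uppergamma(s, 1) - 3*24**s*(2*s + 3) + 2*36**s*(2*s + 3) + 12*6**s*(s - 1)*(2*s + 3)*uppergamma(s, 6) + 6*sqrt(2)*6**s*(s - 1))/(12*12**s*(s - 1)*(2*s + 3))
  Re(s) > -3/2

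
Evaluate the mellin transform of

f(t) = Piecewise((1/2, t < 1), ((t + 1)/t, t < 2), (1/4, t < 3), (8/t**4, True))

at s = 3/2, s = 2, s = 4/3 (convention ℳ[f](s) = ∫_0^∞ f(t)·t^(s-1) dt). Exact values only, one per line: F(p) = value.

F(3/2) = -7/3 + 167*sqrt(3)/270 + 3*sqrt(2)
F(2) = 275/72
F(4/3) = -27/8 + 97*3**(1/3)/144 + 33*2**(1/3)/8

undo the shared t-power: t/2 on [0, 1); t + 1 on [1, 2); t/4 on [2, 3); …
undo the common scale on t: t on [0, 1/2); 2*t + 1 on [1/2, 1); t/2 on [1, 3/2); …
decompose at 1, 2, 3; ℳ[f](s) sums the 4 pieces' integrals
between 0 and 1 the integrand is 1/2·t^(s-1)
segment [1, 2) carries (t + 1)/t; integrate it
[2, 3) adds the kernel integral of 1/4
∫ 8/t**4·t^(s-1) over [3, ∞)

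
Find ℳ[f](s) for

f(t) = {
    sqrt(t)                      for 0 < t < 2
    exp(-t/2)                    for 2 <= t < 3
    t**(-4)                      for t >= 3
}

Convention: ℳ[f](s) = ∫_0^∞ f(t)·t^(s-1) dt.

(2**s*(s - 4)*(2*s + 1)*uppergamma(s, 1) - 2**s*(s - 4)*(2*s + 1)*uppergamma(s, 3/2) + 2*2**(s + 1/2)*(s - 4) - 3**s*(2*s + 1)/81)/((s - 4)*(2*s + 1))
  -1/2 < Re(s) < 4

breakpoints 2, 3: one integral from each of the 3 segments
for t in [0, 2): the term is ∫ sqrt(t)·t^(s-1)
segment [2, 3) carries exp(-t/2); integrate it
on [3, ∞) integrate f = t**(-4) against the kernel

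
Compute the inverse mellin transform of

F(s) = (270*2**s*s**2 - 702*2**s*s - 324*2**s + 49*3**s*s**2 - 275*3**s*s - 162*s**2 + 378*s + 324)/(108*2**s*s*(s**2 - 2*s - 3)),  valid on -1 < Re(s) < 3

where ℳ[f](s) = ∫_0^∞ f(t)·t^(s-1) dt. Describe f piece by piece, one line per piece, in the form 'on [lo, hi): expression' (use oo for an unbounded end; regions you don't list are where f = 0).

cuts at 1/2, 1, 3/2: linearity sums the 4 kernel integrals
∫ over [0, 1/2) of t·t^(s-1) joins the sum
segment [1/2, 1) carries (2*t + 1); integrate it
segment [1, 3/2) carries t/2; integrate it
over [3/2, ∞), the kernel integral of t**(-3) enters the sum

on [0, 1/2): t
on [1/2, 1): 2*t + 1
on [1, 3/2): t/2
on [3/2, oo): t**(-3)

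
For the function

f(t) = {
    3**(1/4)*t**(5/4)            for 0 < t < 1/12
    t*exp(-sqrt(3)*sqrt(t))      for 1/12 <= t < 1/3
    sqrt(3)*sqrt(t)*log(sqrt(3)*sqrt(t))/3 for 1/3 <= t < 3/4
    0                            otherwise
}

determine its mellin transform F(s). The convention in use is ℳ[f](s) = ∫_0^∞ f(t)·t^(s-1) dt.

invert the shared t-power to get 3**(1/4)*t**(1/4) on [0, 1/12); exp(-sqrt(3)*sqrt(t)) on [1/12, 1/3); sqrt(3)*log(sqrt(3)*sqrt(t))/(3*sqrt(t)) on [1/3, 3/4)
strip the common scale on t: t**(1/4) on [0, 1/4); exp(-sqrt(t)) on [1/4, 1); log(sqrt(t))/sqrt(t) on [1, 9/4)
remove the power substitution first: sqrt(t) on [0, 1/2); exp(-t) on [1/2, 1); log(t)/t on [1, 3/2)
breakpoints 1/12, 1/3: one integral from each of the 3 segments
∫ over [0, 1/12) of 3**(1/4)*t**(5/4)·t^(s-1) joins the sum
for t in [1/12, 1/3): the term is ∫ t*exp(-sqrt(3)*sqrt(t))·t^(s-1)
between 1/3 and 3/4 the integrand is sqrt(3)*sqrt(t)*log(sqrt(3)*sqrt(t))/3·t^(s-1)

(4*2**(2*s)*(4*s + 5)*(4*s - 4*(s + 1)**2 + 3)*uppergamma(2*s + 2, 1/2) - 4*2**(2*s)*(4*s + 5)*(4*s - 4*(s + 1)**2 + 3)*uppergamma(2*s + 2, 1) - 4*2**(2*s)*(4*s + 5) + 3**(2*s)*(s + 1)*(4*s + 5)*(-12*log(3) + 12*log(2)) + 3**(2*s)*(4*s + 5)*(-6*log(2) + 6*log(3)) + 6*3**(2*s)*(4*s + 5) + sqrt(2)*(4*s - 4*(s + 1)**2 + 3))/(6*2**(2*s)*3**s*(4*s + 5)*(4*s - 4*(s + 1)**2 + 3))
  Re(s) > -5/4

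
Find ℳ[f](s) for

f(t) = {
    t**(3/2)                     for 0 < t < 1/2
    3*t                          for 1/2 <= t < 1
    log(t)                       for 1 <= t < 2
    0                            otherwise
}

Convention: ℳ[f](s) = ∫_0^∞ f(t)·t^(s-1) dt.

(-2*2**(2*s)*(s + 1)*(2*s + 3) + 6*2**s*s**2*(2*s + 3) + 2*2**s*(s + 1)*(2*s + 3) + 4**s*s*(s + 1)*(2*s + 3)*log(4) + sqrt(2)*s**2*(s + 1) - 3*s**2*(2*s + 3))/(2*2**s*s**2*(s + 1)*(2*s + 3))
  Re(s) > -3/2

breakpoints 1/2, 1: one integral from each of the 3 segments
for t in [0, 1/2): the term is ∫ t**(3/2)·t^(s-1)
[1/2, 1) adds the kernel integral of 3*t
on [1, 2) integrate f = log(t) against the kernel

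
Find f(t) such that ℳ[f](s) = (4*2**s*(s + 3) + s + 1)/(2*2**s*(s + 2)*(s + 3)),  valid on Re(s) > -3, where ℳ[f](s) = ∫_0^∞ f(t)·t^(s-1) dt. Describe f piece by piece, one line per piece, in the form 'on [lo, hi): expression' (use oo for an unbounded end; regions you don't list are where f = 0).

on [0, 1/2): 8*t**3
on [1/2, 1): 2*t**2

invert the common scale on t to get t**3 on [0, 1); t**2/2 on [1, 2)
reversing the shared t-power: t on [0, 1); 1/2 on [1, 2)
f breaks at 1/2 into 2 integrals to sum
∫ 8*t**3·t^(s-1) over [0, 1/2)
over [1/2, 1), the kernel integral of 2*t**2 enters the sum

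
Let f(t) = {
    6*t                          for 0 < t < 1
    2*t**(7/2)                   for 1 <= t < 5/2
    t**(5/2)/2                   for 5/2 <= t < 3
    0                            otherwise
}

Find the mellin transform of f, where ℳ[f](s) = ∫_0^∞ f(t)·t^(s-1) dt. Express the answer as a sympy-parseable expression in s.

breakpoints 1, 5/2: one integral from each of the 3 segments
on [0, 1) integrate f = 6*t against the kernel
on [1, 5/2) integrate f = 2*t**(7/2) against the kernel
between 5/2 and 3 the integrand is t**(5/2)/2·t^(s-1)

(3**(s + 5/2)*(s + 1)*(2*s + 7) - (5/2)**(s + 5/2)*(s + 1)*(2*s + 7) + 4*(5/2)**(s + 7/2)*(s + 1)*(2*s + 5) - 4*(s + 1)*(2*s + 5) + 6*(2*s + 5)*(2*s + 7))/((s + 1)*(2*s + 5)*(2*s + 7))
  Re(s) > -1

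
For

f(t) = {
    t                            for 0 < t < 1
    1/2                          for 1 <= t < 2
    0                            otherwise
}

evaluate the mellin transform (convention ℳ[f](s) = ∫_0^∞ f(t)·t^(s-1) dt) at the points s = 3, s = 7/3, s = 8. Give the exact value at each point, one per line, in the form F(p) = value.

F(3) = 17/12
F(7/3) = 3/35 + 6*2**(1/3)/7
F(8) = 2311/144

the 2 pieces separated at 1 each add one integral
the [0, 1) slice contributes ∫ t·t^(s-1) dt
[1, 2) adds the kernel integral of 1/2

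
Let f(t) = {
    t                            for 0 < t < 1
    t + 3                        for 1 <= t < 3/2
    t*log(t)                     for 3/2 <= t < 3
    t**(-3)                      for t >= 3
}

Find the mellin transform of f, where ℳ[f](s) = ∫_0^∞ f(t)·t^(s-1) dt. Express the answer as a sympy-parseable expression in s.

summing 4 kernel integrals split by 1, 3/2, 3 yields ℳ[f](s)
piece [0, 1): integrate t against the kernel
[1, 3/2) adds the kernel integral of (t + 3)
segment [3/2, 3) carries t*log(t); integrate it
for t in [3, ∞): the term is ∫ t**(-3)·t^(s-1)

(-162*2**s*s*(s - 3)*(s**2 + 2*s + 1) - 162*2**s*(s - 3)*(s**2 + 2*s + 1) - 81*3**s*s**2*(s - 3)*(s + 1)*log(3) + 81*3**s*s**2*(s - 3)*(s + 1)*log(2) - 81*3**s*s*(s - 3)*(s + 1)*log(3) + 81*3**s*s*(s - 3)*(s + 1)*log(2) + 81*3**s*s*(s - 3)*(s + 1) + 243*3**s*s*(s - 3)*(s**2 + 2*s + 1) + 162*3**s*(s - 3)*(s**2 + 2*s + 1) + 162*6**s*s**2*(s - 3)*(s + 1)*log(3) - 162*6**s*s*(s - 3)*(s + 1) + 162*6**s*s*(s - 3)*(s + 1)*log(3) - 2*6**s*s*(s + 1)*(s**2 + 2*s + 1))/(54*2**s*s*(s - 3)*(s + 1)*(s**2 + 2*s + 1))
  -1 < Re(s) < 3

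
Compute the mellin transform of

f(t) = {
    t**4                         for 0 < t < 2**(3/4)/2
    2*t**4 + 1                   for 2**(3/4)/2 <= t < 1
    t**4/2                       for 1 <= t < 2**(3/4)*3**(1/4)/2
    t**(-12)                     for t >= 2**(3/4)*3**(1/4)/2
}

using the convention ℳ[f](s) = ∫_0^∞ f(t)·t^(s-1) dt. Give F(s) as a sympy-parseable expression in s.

(2**(3/4)/2)**s*(270*2**(s/4)*s*(s - 12) + 432*2**(s/4)*(s - 12) + 81*3**(s/4)*s*(s - 12) - 32*3**(s/4)*s*(s + 4) - 162*s*(s - 12) - 432*s + 5184)/(108*s*(s - 12)*(s + 4))
  -4 < Re(s) < 12

peel off the power substitution: t**2 on [0, sqrt(2)/2); 2*t**2 + 1 on [sqrt(2)/2, 1); t**2/2 on [1, sqrt(6)/2); …
invert the power substitution to get t on [0, 1/2); 2*t + 1 on [1/2, 1); t/2 on [1, 3/2); …
linearity at 2**(3/4)/2, 1, 2**(3/4)*3**(1/4)/2 turns ℳ[f](s) into 4 summed integrals
piece [0, 2**(3/4)/2): integrate t**4 against the kernel
over [2**(3/4)/2, 1), the kernel integral of (2*t**4 + 1) enters the sum
∫ over [1, 2**(3/4)*3**(1/4)/2) of t**4/2·t^(s-1) joins the sum
for t in [2**(3/4)*3**(1/4)/2, ∞): the term is ∫ t**(-12)·t^(s-1)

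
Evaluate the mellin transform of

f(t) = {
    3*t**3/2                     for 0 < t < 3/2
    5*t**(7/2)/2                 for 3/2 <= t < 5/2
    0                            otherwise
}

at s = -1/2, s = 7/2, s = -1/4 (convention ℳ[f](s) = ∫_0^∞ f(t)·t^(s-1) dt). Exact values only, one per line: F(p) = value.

linearity at 3/2 turns ℳ[f](s) into 2 summed integrals
over [0, 3/2), the kernel integral of 3*t**3/2 enters the sum
segment [3/2, 5/2) carries 5*t**(7/2)/2; integrate it

F(-1/2) = 27*sqrt(6)/40 + 245/24
F(7/2) = 2187*sqrt(6)/1664 + 189845/896
F(-1/4) = 2**(1/4)*(-1485*sqrt(2)*3**(1/4) + 702*3**(3/4) + 6875*sqrt(2)*5**(1/4))/1144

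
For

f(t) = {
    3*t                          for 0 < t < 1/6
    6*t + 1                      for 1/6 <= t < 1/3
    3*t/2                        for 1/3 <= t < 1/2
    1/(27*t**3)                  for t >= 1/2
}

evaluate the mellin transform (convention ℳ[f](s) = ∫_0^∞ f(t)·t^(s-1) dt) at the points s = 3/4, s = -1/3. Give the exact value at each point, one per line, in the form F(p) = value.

F(3/4) = 6**(1/4)*(-2754 + 953*3**(3/4) + 3726*2**(3/4))/10206
F(-1/3) = 6**(1/3)*(-405*2**(2/3) + 437*3**(2/3) + 2430)/1080

undo the common scale on t: t on [0, 1/2); 2*t + 1 on [1/2, 1); t/2 on [1, 3/2); …
treat the 4 regions marked off by 1/6, 1/3, 1/2 separately and sum
piece [0, 1/6): integrate 3*t against the kernel
the [1/6, 1/3) slice contributes ∫ (6*t + 1)·t^(s-1) dt
between 1/3 and 1/2 the integrand is 3*t/2·t^(s-1)
[1/2, ∞) adds the kernel integral of 1/(27*t**3)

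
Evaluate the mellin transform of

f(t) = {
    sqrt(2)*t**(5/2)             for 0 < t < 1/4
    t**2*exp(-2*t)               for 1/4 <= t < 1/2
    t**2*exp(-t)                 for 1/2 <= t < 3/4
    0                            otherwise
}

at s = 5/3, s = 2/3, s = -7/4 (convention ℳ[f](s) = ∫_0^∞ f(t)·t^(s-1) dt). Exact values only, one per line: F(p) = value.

F(5/3) = -uppergamma(11/3, 3/4) - 2**(1/3)*uppergamma(11/3, 1)/16 + 3*2**(1/6)/3200 + 2**(1/3)*uppergamma(11/3, 1/2)/16 + uppergamma(11/3, 1/2)
F(2/3) = -uppergamma(8/3, 3/4) - 2**(1/3)*uppergamma(8/3, 1)/8 + 3*2**(1/6)/608 + 2**(1/3)*uppergamma(8/3, 1/2)/8 + uppergamma(8/3, 1/2)
F(-7/4) = -uppergamma(1/4, 3/4) - 2**(3/4)*uppergamma(1/4, 1)/2 + 2**(3/4)*uppergamma(1/4, 1/2)/2 + uppergamma(1/4, 1/2) + 2/3

strip the shared t-power: sqrt(2)*sqrt(t) on [0, 1/4); exp(-2*t) on [1/4, 1/2); exp(-t) on [1/2, 3/4)
undo the common scale on t: sqrt(t) on [0, 1/2); exp(-t) on [1/2, 1); exp(-t/2) on [1, 3/2)
along the cuts 1/4, 1/2, ℳ[f](s) splits into 3 integrals
for t in [0, 1/4): the term is ∫ sqrt(2)*t**(5/2)·t^(s-1)
segment 1/4 to 1/2 holds t**2*exp(-2*t); add its integral
for t in [1/2, 3/4): the term is ∫ t**2*exp(-t)·t^(s-1)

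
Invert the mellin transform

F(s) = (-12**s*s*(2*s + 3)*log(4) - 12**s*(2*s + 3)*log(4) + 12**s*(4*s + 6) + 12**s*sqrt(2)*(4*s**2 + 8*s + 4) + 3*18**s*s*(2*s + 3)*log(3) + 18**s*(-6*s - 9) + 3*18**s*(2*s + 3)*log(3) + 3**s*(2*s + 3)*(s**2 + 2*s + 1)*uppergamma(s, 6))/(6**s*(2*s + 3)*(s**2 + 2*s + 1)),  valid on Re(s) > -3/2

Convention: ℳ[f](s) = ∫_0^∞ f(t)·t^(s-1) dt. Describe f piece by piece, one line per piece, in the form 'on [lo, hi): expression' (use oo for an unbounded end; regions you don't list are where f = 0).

on [0, 2): t**(3/2)
on [2, 3): t*log(t)
on [3, oo): exp(-2*t)

split f at 2, 3: ℳ[f](s) collects 3 kernel integrals
the [0, 2) slice contributes ∫ t**(3/2)·t^(s-1) dt
on [2, 3) integrate f = t*log(t) against the kernel
between 3 and ∞ the integrand is exp(-2*t)·t^(s-1)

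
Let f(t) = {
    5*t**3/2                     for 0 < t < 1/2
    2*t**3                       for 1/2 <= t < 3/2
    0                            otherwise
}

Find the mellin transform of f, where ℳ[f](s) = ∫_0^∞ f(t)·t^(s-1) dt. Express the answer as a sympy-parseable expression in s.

(108*3**s + 1)/(16*2**s*(s + 3))
  Re(s) > -3

summing 2 kernel integrals split by 1/2 yields ℳ[f](s)
∫ 5*t**3/2·t^(s-1) over [0, 1/2)
between 1/2 and 3/2 the integrand is 2*t**3·t^(s-1)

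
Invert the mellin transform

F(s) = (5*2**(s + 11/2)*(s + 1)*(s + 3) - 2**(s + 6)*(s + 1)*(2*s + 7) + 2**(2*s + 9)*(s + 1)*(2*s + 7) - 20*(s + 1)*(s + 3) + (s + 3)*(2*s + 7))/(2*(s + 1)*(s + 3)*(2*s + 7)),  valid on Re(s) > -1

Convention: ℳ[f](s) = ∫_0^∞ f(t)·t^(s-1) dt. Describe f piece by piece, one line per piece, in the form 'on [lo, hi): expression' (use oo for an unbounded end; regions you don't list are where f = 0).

breakpoints 1, 2: one integral from each of the 3 segments
on [0, 1) integrate f = t/2 against the kernel
∫ over [1, 2) of 5*t**(7/2)·t^(s-1) joins the sum
segment [2, 4) carries 4*t**3; integrate it

on [0, 1): t/2
on [1, 2): 5*t**(7/2)
on [2, 4): 4*t**3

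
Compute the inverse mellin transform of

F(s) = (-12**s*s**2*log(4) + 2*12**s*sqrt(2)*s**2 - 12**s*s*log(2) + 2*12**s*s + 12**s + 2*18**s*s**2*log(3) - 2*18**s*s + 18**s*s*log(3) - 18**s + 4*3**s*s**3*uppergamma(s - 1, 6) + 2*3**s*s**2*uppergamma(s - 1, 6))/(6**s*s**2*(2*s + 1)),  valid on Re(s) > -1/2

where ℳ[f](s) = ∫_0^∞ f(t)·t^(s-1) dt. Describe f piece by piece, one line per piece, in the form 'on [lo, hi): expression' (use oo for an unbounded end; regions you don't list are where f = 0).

invert the shared t-power to get t**(3/2) on [0, 2); t*log(t) on [2, 3); exp(-2*t) on [3, ∞)
integrate the 3 segments split at 2, 3, then add the results
for t in [0, 2): the term is ∫ sqrt(t)·t^(s-1)
∫ over [2, 3) of log(t)·t^(s-1) joins the sum
segment [3, ∞) carries exp(-2*t)/t; integrate it

on [0, 2): sqrt(t)
on [2, 3): log(t)
on [3, oo): exp(-2*t)/t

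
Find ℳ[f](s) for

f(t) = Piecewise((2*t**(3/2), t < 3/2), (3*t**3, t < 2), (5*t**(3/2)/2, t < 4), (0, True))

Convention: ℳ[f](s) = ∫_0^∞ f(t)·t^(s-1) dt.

(-5*2**(s + 3/2)*(s + 3) + 3*2**(s + 3)*(2*s + 3) + 4*(3/2)**(s + 3/2)*(s + 3) - 3*(3/2)**(s + 3)*(2*s + 3) + 5*4**(s + 3/2)*(s + 3))/((s + 3)*(2*s + 3))
  Re(s) > -3/2

treat the 3 regions marked off by 3/2, 2 separately and sum
on [0, 3/2) integrate f = 2*t**(3/2) against the kernel
piece [3/2, 2): integrate 3*t**3 against the kernel
on [2, 4): add ∫ 5*t**(3/2)/2·t^(s-1) dt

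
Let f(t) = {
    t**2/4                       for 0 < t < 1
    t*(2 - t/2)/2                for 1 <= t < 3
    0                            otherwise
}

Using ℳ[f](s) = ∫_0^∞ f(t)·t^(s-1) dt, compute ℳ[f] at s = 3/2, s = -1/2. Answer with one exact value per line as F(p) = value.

F(3/2) = -9/35 + 117*sqrt(3)/70
F(-1/2) = -5/3 + 3*sqrt(3)/2

invert the common scale on t to get t**2 on [0, 1/2); t*(2 - t) on [1/2, 3/2)
undo the shared t-power: t on [0, 1/2); 2 - t on [1/2, 3/2)
breakpoints 1: one integral from each of the 2 segments
the [0, 1) slice contributes ∫ t**2/4·t^(s-1) dt
for t in [1, 3): the term is ∫ t*(2 - t/2)/2·t^(s-1)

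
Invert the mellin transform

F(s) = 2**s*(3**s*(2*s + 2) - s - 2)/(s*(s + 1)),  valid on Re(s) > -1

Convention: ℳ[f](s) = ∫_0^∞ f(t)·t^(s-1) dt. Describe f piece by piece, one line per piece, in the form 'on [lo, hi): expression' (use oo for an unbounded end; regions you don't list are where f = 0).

undo the common scale on t: t on [0, 1); 2 on [1, 3)
peel off the shared t-power: t**2 on [0, 1); 2*t on [1, 3)
back out the shared t-power: t**(3/2) on [0, 1); 2*sqrt(t) on [1, 3)
linearity at 2 turns ℳ[f](s) into 2 summed integrals
over [0, 2), the kernel integral of t/2 enters the sum
the [2, 6) slice contributes ∫ 2·t^(s-1) dt

on [0, 2): t/2
on [2, 6): 2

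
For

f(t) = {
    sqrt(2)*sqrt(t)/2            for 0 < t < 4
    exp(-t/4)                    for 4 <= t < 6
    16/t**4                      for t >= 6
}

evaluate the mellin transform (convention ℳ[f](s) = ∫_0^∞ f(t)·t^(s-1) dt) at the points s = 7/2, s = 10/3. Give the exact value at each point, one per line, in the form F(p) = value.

strip the common scale on t: sqrt(t) on [0, 2); exp(-t/2) on [2, 3); t**(-4) on [3, ∞)
linearity at 4, 6 turns ℳ[f](s) into 3 summed integrals
for t in [0, 4): the term is ∫ sqrt(2)*sqrt(t)/2·t^(s-1)
segment [4, 6) carries exp(-t/4); integrate it
on [6, ∞): add ∫ 16/t**4·t^(s-1) dt

F(7/2) = -624*sqrt(6)*exp(-3/2) - 240*sqrt(pi)*erfc(sqrt(6)/2) + 16*sqrt(6)/3 + 32*sqrt(2) + 240*sqrt(pi)*erfc(1) + 928*exp(-1)
F(10/3) = -64*2**(2/3)*uppergamma(10/3, 3/2) + 4*6**(1/3) + 768*2**(1/6)/23 + 64*2**(2/3)*uppergamma(10/3, 1)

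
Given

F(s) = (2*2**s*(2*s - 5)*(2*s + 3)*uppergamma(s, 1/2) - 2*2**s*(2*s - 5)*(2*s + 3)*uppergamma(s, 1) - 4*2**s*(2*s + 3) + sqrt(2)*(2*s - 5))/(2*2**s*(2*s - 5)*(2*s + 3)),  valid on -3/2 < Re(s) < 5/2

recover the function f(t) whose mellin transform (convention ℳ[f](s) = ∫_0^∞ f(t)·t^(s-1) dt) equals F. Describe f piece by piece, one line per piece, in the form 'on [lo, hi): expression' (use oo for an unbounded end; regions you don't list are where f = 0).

on [0, 1/2): t**(3/2)
on [1/2, 1): exp(-t)
on [1, oo): t**(-5/2)

integrate the 3 segments split at 1/2, 1, then add the results
on [0, 1/2): add ∫ t**(3/2)·t^(s-1) dt
on [1/2, 1): add ∫ exp(-t)·t^(s-1) dt
the [1, ∞) slice contributes ∫ t**(-5/2)·t^(s-1) dt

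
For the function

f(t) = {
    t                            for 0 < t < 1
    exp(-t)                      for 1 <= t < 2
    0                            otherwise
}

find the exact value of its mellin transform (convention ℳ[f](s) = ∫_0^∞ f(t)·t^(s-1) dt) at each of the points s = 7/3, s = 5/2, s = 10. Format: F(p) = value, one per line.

F(7/3) = -uppergamma(7/3, 2) + 3/10 + uppergamma(7/3, 1)
F(5/2) = (-98*sqrt(2) + (-21*sqrt(pi)*erfc(sqrt(2)) + 21*sqrt(pi)*erfc(1) + 8)*exp(2) + 70*E)*exp(-2)/28
F(10) = -2681216*exp(-2) + 1/11 + 986410*exp(-1)

treat the 2 regions marked off by 1 separately and sum
[0, 1) adds the kernel integral of t
∫ exp(-t)·t^(s-1) over [1, 2)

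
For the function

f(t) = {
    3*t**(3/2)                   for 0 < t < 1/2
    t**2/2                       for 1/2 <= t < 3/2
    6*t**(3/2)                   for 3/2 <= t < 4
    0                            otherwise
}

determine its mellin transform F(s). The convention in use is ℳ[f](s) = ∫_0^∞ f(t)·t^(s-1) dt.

treat the 3 regions marked off by 1/2, 3/2 separately and sum
∫ 3*t**(3/2)·t^(s-1) over [0, 1/2)
∫ t**2/2·t^(s-1) over [1/2, 3/2)
over [3/2, 4), the kernel integral of 6*t**(3/2) enters the sum

(768*2**(2*s)*(s + 2) - 72*2**(1/2 - s)*3**(s + 1/2)*(s + 2) + 12*2**(1/2 - s)*(s + 2) + 9*(3/2)**s*(2*s + 3) - (2*s + 3)/2**s)/(8*(s + 2)*(2*s + 3))
  Re(s) > -3/2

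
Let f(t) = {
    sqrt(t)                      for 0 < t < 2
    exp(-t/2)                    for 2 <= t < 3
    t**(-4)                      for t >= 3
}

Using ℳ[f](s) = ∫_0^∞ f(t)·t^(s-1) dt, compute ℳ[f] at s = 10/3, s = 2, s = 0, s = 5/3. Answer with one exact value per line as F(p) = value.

F(10/3) = -8*2**(1/3)*uppergamma(10/3, 3/2) + 3**(1/3)/2 + 48*2**(5/6)/23 + 8*2**(1/3)*uppergamma(10/3, 1)
F(2) = -10*exp(-3/2) + 1/18 + 8*sqrt(2)/5 + 8*exp(-1)
F(0) = Ei(-3/2) + 1/324 - Ei(-1) + 2*sqrt(2)
F(5/3) = -2*2**(2/3)*uppergamma(5/3, 3/2) + 3**(2/3)/63 + 2*2**(2/3)*uppergamma(5/3, 1) + 24*2**(1/6)/13

cuts at 2, 3: linearity sums the 3 kernel integrals
segment 0 to 2 holds sqrt(t); add its integral
segment [2, 3) carries exp(-t/2); integrate it
segment [3, ∞) carries t**(-4); integrate it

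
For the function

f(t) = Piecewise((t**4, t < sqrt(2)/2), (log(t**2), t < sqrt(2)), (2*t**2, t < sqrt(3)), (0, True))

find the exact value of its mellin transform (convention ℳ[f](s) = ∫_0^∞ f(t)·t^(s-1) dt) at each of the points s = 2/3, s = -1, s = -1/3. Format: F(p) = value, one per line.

F(2/3) = 3*2**(2/3)*(-112*2**(2/3) + log(2**(28 + 28*2**(2/3))) + 42*6**(1/3) + 85)/112
F(-1) = sqrt(2)*(-18*log(2) - 11 + 12*sqrt(6))/12
F(-1/3) = 3*2**(1/6)*(-748*2**(2/3) - log(2**(110*2**(2/3) + 220)) + 44*6**(5/6) + 1325)/220

undo the power substitution: t**2 on [0, 1/2); log(t) on [1/2, 2); 2*t on [2, 3)
slice at sqrt(2)/2, sqrt(2), transform all 3 pieces, and sum them
on [0, sqrt(2)/2): add ∫ t**4·t^(s-1) dt
on [sqrt(2)/2, sqrt(2)): add ∫ log(t**2)·t^(s-1) dt
piece [sqrt(2), sqrt(3)): integrate 2*t**2 against the kernel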